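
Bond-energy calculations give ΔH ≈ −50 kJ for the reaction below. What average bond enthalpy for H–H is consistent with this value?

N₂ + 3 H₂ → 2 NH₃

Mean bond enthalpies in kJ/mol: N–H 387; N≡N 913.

Let D be the H–H bond energy.
Σ(broken) = 3×D + 1×913 = 913 + 3D
Σ(formed) = 6×387 = 2322
ΔH = Σ(broken) − Σ(formed) = (913 + 3D) − (2322) = −1409 + 3D
Setting this equal to −50 kJ gives 3D = 1359, so D = 453 kJ/mol.

D(H–H) ≈ 453 kJ/mol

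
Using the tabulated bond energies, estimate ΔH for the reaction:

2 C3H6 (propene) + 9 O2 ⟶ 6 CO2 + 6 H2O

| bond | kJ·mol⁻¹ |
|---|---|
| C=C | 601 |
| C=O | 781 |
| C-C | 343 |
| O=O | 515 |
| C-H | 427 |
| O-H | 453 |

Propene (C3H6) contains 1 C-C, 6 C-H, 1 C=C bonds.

ΔH ≈ −3161 kJ

Bonds broken (reactants):
  C-C: 2 × 343 = 686
  C-H: 12 × 427 = 5124
  C=C: 2 × 601 = 1202
  O=O: 9 × 515 = 4635
  Σ(broken) = 11647 kJ
Bonds formed (products):
  C=O: 12 × 781 = 9372
  O-H: 12 × 453 = 5436
  Σ(formed) = 14808 kJ
ΔH = Σ(broken) − Σ(formed) = 11647 − 14808 = −3161 kJ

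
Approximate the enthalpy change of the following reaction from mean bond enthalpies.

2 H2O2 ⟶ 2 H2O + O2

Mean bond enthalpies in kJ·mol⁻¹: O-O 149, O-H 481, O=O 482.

ΔH ≈ −184 kJ

Bonds broken (reactants):
  O-H: 4 × 481 = 1924
  O-O: 2 × 149 = 298
  Σ(broken) = 2222 kJ
Bonds formed (products):
  O-H: 4 × 481 = 1924
  O=O: 1 × 482 = 482
  Σ(formed) = 2406 kJ
ΔH = Σ(broken) − Σ(formed) = 2222 − 2406 = −184 kJ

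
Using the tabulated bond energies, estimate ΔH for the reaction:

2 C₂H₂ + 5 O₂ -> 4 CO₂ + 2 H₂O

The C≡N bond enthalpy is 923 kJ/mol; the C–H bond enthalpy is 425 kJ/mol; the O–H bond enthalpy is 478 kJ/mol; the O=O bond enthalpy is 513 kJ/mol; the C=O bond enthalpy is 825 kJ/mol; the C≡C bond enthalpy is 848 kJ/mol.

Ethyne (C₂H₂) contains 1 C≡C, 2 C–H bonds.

ΔH ≈ −2551 kJ

Bonds broken (reactants):
  C≡C: 2 × 848 = 1696
  C–H: 4 × 425 = 1700
  O=O: 5 × 513 = 2565
  Σ(broken) = 5961 kJ
Bonds formed (products):
  C=O: 8 × 825 = 6600
  O–H: 4 × 478 = 1912
  Σ(formed) = 8512 kJ
ΔH = Σ(broken) − Σ(formed) = 5961 − 8512 = −2551 kJ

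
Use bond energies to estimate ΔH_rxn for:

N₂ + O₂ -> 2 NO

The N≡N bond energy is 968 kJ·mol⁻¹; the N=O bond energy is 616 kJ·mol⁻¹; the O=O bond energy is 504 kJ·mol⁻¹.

Bonds broken (reactants):
  N≡N: 1 × 968 = 968
  O=O: 1 × 504 = 504
  Σ(broken) = 1472 kJ
Bonds formed (products):
  N=O: 2 × 616 = 1232
  Σ(formed) = 1232 kJ
ΔH = Σ(broken) − Σ(formed) = 1472 − 1232 = +240 kJ

ΔH ≈ +240 kJ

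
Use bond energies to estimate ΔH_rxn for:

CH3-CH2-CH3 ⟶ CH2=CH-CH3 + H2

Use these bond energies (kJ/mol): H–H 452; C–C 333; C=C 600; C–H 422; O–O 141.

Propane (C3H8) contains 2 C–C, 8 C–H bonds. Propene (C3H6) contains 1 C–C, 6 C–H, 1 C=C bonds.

ΔH ≈ +125 kJ

Bonds broken (reactants):
  C–C: 2 × 333 = 666
  C–H: 8 × 422 = 3376
  Σ(broken) = 4042 kJ
Bonds formed (products):
  C–C: 1 × 333 = 333
  C–H: 6 × 422 = 2532
  C=C: 1 × 600 = 600
  H–H: 1 × 452 = 452
  Σ(formed) = 3917 kJ
ΔH = Σ(broken) − Σ(formed) = 4042 − 3917 = +125 kJ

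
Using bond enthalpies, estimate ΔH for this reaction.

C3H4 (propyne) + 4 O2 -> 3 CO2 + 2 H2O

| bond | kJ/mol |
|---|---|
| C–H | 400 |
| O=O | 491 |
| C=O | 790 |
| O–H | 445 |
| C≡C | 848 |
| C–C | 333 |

ΔH ≈ −1775 kJ

Bonds broken (reactants):
  C≡C: 1 × 848 = 848
  C–C: 1 × 333 = 333
  C–H: 4 × 400 = 1600
  O=O: 4 × 491 = 1964
  Σ(broken) = 4745 kJ
Bonds formed (products):
  C=O: 6 × 790 = 4740
  O–H: 4 × 445 = 1780
  Σ(formed) = 6520 kJ
ΔH = Σ(broken) − Σ(formed) = 4745 − 6520 = −1775 kJ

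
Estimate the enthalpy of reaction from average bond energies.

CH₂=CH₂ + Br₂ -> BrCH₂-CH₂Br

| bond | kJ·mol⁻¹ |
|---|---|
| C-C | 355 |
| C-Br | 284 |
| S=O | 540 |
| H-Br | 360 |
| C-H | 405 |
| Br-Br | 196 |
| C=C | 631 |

ΔH ≈ −96 kJ

Bonds broken (reactants):
  Br-Br: 1 × 196 = 196
  C-H: 4 × 405 = 1620
  C=C: 1 × 631 = 631
  Σ(broken) = 2447 kJ
Bonds formed (products):
  C-Br: 2 × 284 = 568
  C-C: 1 × 355 = 355
  C-H: 4 × 405 = 1620
  Σ(formed) = 2543 kJ
ΔH = Σ(broken) − Σ(formed) = 2447 − 2543 = −96 kJ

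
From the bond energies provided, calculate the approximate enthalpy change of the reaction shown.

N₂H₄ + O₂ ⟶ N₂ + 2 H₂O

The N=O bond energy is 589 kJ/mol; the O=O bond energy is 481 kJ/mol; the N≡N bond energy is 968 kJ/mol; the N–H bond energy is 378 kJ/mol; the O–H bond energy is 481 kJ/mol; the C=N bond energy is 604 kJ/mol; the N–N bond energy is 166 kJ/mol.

ΔH ≈ −733 kJ

Bonds broken (reactants):
  N–H: 4 × 378 = 1512
  N–N: 1 × 166 = 166
  O=O: 1 × 481 = 481
  Σ(broken) = 2159 kJ
Bonds formed (products):
  N≡N: 1 × 968 = 968
  O–H: 4 × 481 = 1924
  Σ(formed) = 2892 kJ
ΔH = Σ(broken) − Σ(formed) = 2159 − 2892 = −733 kJ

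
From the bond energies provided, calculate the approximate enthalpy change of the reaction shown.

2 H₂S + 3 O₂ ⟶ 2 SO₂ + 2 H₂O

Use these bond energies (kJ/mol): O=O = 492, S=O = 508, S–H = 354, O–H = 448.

Bonds broken (reactants):
  O=O: 3 × 492 = 1476
  S–H: 4 × 354 = 1416
  Σ(broken) = 2892 kJ
Bonds formed (products):
  O–H: 4 × 448 = 1792
  S=O: 4 × 508 = 2032
  Σ(formed) = 3824 kJ
ΔH = Σ(broken) − Σ(formed) = 2892 − 3824 = −932 kJ

ΔH ≈ −932 kJ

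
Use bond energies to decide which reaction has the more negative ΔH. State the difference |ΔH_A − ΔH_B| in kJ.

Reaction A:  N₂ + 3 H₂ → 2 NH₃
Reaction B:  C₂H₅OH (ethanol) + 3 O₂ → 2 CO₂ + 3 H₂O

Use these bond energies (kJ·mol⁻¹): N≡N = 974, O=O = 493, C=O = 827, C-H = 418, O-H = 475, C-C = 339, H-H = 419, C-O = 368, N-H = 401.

Reaction B, by 1232 kJ

Reaction A:
  Bonds broken (reactants):
    H-H: 3 × 419 = 1257
    N≡N: 1 × 974 = 974
    Σ(broken) = 2231 kJ
  Bonds formed (products):
    N-H: 6 × 401 = 2406
    Σ(formed) = 2406 kJ
  ΔH_A = 2231 − 2406 = −175 kJ
Reaction B:
  Bonds broken (reactants):
    C-C: 1 × 339 = 339
    C-H: 5 × 418 = 2090
    C-O: 1 × 368 = 368
    O-H: 1 × 475 = 475
    O=O: 3 × 493 = 1479
    Σ(broken) = 4751 kJ
  Bonds formed (products):
    C=O: 4 × 827 = 3308
    O-H: 6 × 475 = 2850
    Σ(formed) = 6158 kJ
  ΔH_B = 4751 − 6158 = −1407 kJ
ΔH_A − ΔH_B = +1232 kJ, so reaction B has the more negative ΔH; |ΔH_A − ΔH_B| = 1232 kJ.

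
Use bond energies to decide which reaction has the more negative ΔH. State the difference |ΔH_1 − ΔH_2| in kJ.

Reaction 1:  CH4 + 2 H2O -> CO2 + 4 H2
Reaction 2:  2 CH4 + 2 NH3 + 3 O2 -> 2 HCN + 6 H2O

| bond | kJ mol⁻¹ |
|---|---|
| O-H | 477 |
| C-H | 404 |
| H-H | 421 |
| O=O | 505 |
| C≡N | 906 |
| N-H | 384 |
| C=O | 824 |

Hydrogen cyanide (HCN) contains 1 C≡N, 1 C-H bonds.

Reaction 1:
  Bonds broken (reactants):
    C-H: 4 × 404 = 1616
    O-H: 4 × 477 = 1908
    Σ(broken) = 3524 kJ
  Bonds formed (products):
    C=O: 2 × 824 = 1648
    H-H: 4 × 421 = 1684
    Σ(formed) = 3332 kJ
  ΔH_1 = 3524 − 3332 = +192 kJ
Reaction 2:
  Bonds broken (reactants):
    C-H: 8 × 404 = 3232
    N-H: 6 × 384 = 2304
    O=O: 3 × 505 = 1515
    Σ(broken) = 7051 kJ
  Bonds formed (products):
    C≡N: 2 × 906 = 1812
    C-H: 2 × 404 = 808
    O-H: 12 × 477 = 5724
    Σ(formed) = 8344 kJ
  ΔH_2 = 7051 − 8344 = −1293 kJ
ΔH_1 − ΔH_2 = +1485 kJ, so reaction 2 has the more negative ΔH; |ΔH_1 − ΔH_2| = 1485 kJ.

Reaction 2, by 1485 kJ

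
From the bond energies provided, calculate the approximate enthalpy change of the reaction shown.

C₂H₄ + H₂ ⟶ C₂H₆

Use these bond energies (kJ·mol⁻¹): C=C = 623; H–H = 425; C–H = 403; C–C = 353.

ΔH ≈ −111 kJ

Bonds broken (reactants):
  C–H: 4 × 403 = 1612
  C=C: 1 × 623 = 623
  H–H: 1 × 425 = 425
  Σ(broken) = 2660 kJ
Bonds formed (products):
  C–C: 1 × 353 = 353
  C–H: 6 × 403 = 2418
  Σ(formed) = 2771 kJ
ΔH = Σ(broken) − Σ(formed) = 2660 − 2771 = −111 kJ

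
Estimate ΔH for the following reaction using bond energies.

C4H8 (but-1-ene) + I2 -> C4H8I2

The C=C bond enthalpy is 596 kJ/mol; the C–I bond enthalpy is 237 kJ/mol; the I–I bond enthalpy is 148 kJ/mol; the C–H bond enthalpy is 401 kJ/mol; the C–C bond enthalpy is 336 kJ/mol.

ΔH ≈ −66 kJ

Bonds broken (reactants):
  C–C: 2 × 336 = 672
  C–H: 8 × 401 = 3208
  C=C: 1 × 596 = 596
  I–I: 1 × 148 = 148
  Σ(broken) = 4624 kJ
Bonds formed (products):
  C–C: 3 × 336 = 1008
  C–H: 8 × 401 = 3208
  C–I: 2 × 237 = 474
  Σ(formed) = 4690 kJ
ΔH = Σ(broken) − Σ(formed) = 4624 − 4690 = −66 kJ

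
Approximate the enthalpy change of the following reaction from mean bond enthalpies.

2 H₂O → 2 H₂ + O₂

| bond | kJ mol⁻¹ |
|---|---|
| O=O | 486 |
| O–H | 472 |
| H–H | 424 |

Bonds broken (reactants):
  O–H: 4 × 472 = 1888
  Σ(broken) = 1888 kJ
Bonds formed (products):
  H–H: 2 × 424 = 848
  O=O: 1 × 486 = 486
  Σ(formed) = 1334 kJ
ΔH = Σ(broken) − Σ(formed) = 1888 − 1334 = +554 kJ

ΔH ≈ +554 kJ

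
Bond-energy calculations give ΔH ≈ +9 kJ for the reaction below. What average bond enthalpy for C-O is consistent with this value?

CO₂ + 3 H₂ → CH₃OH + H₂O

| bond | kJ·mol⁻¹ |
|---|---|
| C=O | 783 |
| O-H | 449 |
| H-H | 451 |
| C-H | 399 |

D(C-O) ≈ 366 kJ/mol

Let D be the C-O bond energy.
Σ(broken) = 2×783 + 3×451 = 2919
Σ(formed) = 3×399 + 1×D + 3×449 = 2544 + D
ΔH = Σ(broken) − Σ(formed) = (2919) − (2544 + D) = +375 − D
Setting this equal to +9 kJ gives D = 366 kJ/mol.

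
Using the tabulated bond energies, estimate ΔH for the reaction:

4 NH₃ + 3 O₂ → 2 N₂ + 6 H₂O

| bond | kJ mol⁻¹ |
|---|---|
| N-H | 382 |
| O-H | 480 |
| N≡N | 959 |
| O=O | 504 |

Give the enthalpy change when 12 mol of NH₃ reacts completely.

ΔH = −4746 kJ

Bonds broken (reactants):
  N-H: 12 × 382 = 4584
  O=O: 3 × 504 = 1512
  Σ(broken) = 6096 kJ
Bonds formed (products):
  N≡N: 2 × 959 = 1918
  O-H: 12 × 480 = 5760
  Σ(formed) = 7678 kJ
ΔH = Σ(broken) − Σ(formed) = 6096 − 7678 = −1582 kJ
For 3× the reaction as written: 3 × (−1582) = −4746 kJ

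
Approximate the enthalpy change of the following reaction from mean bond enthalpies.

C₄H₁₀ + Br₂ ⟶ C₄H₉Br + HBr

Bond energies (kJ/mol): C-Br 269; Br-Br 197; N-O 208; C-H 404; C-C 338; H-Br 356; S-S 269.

ΔH ≈ −24 kJ

Bonds broken (reactants):
  Br-Br: 1 × 197 = 197
  C-C: 3 × 338 = 1014
  C-H: 10 × 404 = 4040
  Σ(broken) = 5251 kJ
Bonds formed (products):
  C-Br: 1 × 269 = 269
  C-C: 3 × 338 = 1014
  C-H: 9 × 404 = 3636
  H-Br: 1 × 356 = 356
  Σ(formed) = 5275 kJ
ΔH = Σ(broken) − Σ(formed) = 5251 − 5275 = −24 kJ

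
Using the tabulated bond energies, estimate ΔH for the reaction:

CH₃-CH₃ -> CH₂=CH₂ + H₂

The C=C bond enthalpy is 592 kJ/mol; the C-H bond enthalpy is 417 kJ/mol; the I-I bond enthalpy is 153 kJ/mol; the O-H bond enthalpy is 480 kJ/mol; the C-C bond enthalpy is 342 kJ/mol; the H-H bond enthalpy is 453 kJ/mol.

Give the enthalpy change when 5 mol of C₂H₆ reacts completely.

ΔH = +655 kJ

Bonds broken (reactants):
  C-C: 1 × 342 = 342
  C-H: 6 × 417 = 2502
  Σ(broken) = 2844 kJ
Bonds formed (products):
  C-H: 4 × 417 = 1668
  C=C: 1 × 592 = 592
  H-H: 1 × 453 = 453
  Σ(formed) = 2713 kJ
ΔH = Σ(broken) − Σ(formed) = 2844 − 2713 = +131 kJ
For 5× the reaction as written: 5 × (+131) = +655 kJ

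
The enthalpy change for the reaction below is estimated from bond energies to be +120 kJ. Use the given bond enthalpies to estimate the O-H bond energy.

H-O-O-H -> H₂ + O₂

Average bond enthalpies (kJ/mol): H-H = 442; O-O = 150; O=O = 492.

Let D be the O-H bond energy.
Σ(broken) = 2×D + 1×150 = 150 + 2D
Σ(formed) = 1×442 + 1×492 = 934
ΔH = Σ(broken) − Σ(formed) = (150 + 2D) − (934) = −784 + 2D
Setting this equal to +120 kJ gives 2D = 904, so D = 452 kJ/mol.

D(O-H) ≈ 452 kJ/mol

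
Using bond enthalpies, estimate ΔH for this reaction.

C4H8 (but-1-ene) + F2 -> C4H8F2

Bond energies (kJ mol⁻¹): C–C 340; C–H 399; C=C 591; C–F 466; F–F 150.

ΔH ≈ −531 kJ

Bonds broken (reactants):
  C–C: 2 × 340 = 680
  C–H: 8 × 399 = 3192
  C=C: 1 × 591 = 591
  F–F: 1 × 150 = 150
  Σ(broken) = 4613 kJ
Bonds formed (products):
  C–C: 3 × 340 = 1020
  C–F: 2 × 466 = 932
  C–H: 8 × 399 = 3192
  Σ(formed) = 5144 kJ
ΔH = Σ(broken) − Σ(formed) = 4613 − 5144 = −531 kJ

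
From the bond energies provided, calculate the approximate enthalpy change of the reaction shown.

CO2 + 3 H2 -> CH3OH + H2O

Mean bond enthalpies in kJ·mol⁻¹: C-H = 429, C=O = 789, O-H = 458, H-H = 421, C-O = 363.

ΔH ≈ −183 kJ

Bonds broken (reactants):
  C=O: 2 × 789 = 1578
  H-H: 3 × 421 = 1263
  Σ(broken) = 2841 kJ
Bonds formed (products):
  C-H: 3 × 429 = 1287
  C-O: 1 × 363 = 363
  O-H: 3 × 458 = 1374
  Σ(formed) = 3024 kJ
ΔH = Σ(broken) − Σ(formed) = 2841 − 3024 = −183 kJ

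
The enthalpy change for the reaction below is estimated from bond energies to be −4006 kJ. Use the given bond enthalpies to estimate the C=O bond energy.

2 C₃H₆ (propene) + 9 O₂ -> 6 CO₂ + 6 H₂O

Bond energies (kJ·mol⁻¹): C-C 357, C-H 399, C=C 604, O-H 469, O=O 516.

D(C=O) ≈ 811 kJ/mol

Let D be the C=O bond energy.
Σ(broken) = 2×357 + 12×399 + 2×604 + 9×516 = 11354
Σ(formed) = 12×D + 12×469 = 5628 + 12D
ΔH = Σ(broken) − Σ(formed) = (11354) − (5628 + 12D) = +5726 − 12D
Setting this equal to −4006 kJ gives 12D = 9732, so D = 811 kJ/mol.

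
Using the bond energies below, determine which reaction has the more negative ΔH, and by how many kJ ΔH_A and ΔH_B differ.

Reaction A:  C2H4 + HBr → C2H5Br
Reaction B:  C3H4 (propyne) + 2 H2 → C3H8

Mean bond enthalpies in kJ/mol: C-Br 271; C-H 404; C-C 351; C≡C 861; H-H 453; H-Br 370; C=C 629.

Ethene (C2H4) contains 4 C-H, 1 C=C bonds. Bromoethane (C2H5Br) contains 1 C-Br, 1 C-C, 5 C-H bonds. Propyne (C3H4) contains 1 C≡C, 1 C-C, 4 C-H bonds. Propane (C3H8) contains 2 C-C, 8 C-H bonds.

Reaction A:
  Bonds broken (reactants):
    C-H: 4 × 404 = 1616
    C=C: 1 × 629 = 629
    H-Br: 1 × 370 = 370
    Σ(broken) = 2615 kJ
  Bonds formed (products):
    C-Br: 1 × 271 = 271
    C-C: 1 × 351 = 351
    C-H: 5 × 404 = 2020
    Σ(formed) = 2642 kJ
  ΔH_A = 2615 − 2642 = −27 kJ
Reaction B:
  Bonds broken (reactants):
    C≡C: 1 × 861 = 861
    C-C: 1 × 351 = 351
    C-H: 4 × 404 = 1616
    H-H: 2 × 453 = 906
    Σ(broken) = 3734 kJ
  Bonds formed (products):
    C-C: 2 × 351 = 702
    C-H: 8 × 404 = 3232
    Σ(formed) = 3934 kJ
  ΔH_B = 3734 − 3934 = −200 kJ
ΔH_A − ΔH_B = +173 kJ, so reaction B has the more negative ΔH; |ΔH_A − ΔH_B| = 173 kJ.

Reaction B, by 173 kJ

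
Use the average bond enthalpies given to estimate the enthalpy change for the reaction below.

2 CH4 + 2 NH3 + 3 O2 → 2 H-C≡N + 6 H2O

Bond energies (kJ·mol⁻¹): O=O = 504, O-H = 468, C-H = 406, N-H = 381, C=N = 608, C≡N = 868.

ΔH ≈ −1118 kJ

Bonds broken (reactants):
  C-H: 8 × 406 = 3248
  N-H: 6 × 381 = 2286
  O=O: 3 × 504 = 1512
  Σ(broken) = 7046 kJ
Bonds formed (products):
  C≡N: 2 × 868 = 1736
  C-H: 2 × 406 = 812
  O-H: 12 × 468 = 5616
  Σ(formed) = 8164 kJ
ΔH = Σ(broken) − Σ(formed) = 7046 − 8164 = −1118 kJ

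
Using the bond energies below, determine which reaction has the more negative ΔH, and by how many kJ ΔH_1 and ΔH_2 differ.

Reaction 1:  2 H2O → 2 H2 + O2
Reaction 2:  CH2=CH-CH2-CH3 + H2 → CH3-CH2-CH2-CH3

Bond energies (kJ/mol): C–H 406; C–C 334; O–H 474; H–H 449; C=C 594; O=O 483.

Reaction 2, by 618 kJ

Reaction 1:
  Bonds broken (reactants):
    O–H: 4 × 474 = 1896
    Σ(broken) = 1896 kJ
  Bonds formed (products):
    H–H: 2 × 449 = 898
    O=O: 1 × 483 = 483
    Σ(formed) = 1381 kJ
  ΔH_1 = 1896 − 1381 = +515 kJ
Reaction 2:
  Bonds broken (reactants):
    C–C: 2 × 334 = 668
    C–H: 8 × 406 = 3248
    C=C: 1 × 594 = 594
    H–H: 1 × 449 = 449
    Σ(broken) = 4959 kJ
  Bonds formed (products):
    C–C: 3 × 334 = 1002
    C–H: 10 × 406 = 4060
    Σ(formed) = 5062 kJ
  ΔH_2 = 4959 − 5062 = −103 kJ
ΔH_1 − ΔH_2 = +618 kJ, so reaction 2 has the more negative ΔH; |ΔH_1 − ΔH_2| = 618 kJ.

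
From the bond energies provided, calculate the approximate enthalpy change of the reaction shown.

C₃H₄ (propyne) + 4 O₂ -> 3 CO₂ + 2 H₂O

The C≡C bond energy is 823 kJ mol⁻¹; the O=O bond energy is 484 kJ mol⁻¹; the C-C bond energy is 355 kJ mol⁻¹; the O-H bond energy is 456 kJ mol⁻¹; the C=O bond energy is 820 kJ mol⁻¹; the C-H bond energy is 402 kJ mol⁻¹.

Bonds broken (reactants):
  C≡C: 1 × 823 = 823
  C-C: 1 × 355 = 355
  C-H: 4 × 402 = 1608
  O=O: 4 × 484 = 1936
  Σ(broken) = 4722 kJ
Bonds formed (products):
  C=O: 6 × 820 = 4920
  O-H: 4 × 456 = 1824
  Σ(formed) = 6744 kJ
ΔH = Σ(broken) − Σ(formed) = 4722 − 6744 = −2022 kJ

ΔH ≈ −2022 kJ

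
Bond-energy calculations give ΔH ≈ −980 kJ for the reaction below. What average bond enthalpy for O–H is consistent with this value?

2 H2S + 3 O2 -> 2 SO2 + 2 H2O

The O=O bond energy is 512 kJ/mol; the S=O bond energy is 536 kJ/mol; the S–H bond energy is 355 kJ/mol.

Let D be the O–H bond energy.
Σ(broken) = 3×512 + 4×355 = 2956
Σ(formed) = 4×D + 4×536 = 2144 + 4D
ΔH = Σ(broken) − Σ(formed) = (2956) − (2144 + 4D) = +812 − 4D
Setting this equal to −980 kJ gives 4D = 1792, so D = 448 kJ/mol.

D(O–H) ≈ 448 kJ/mol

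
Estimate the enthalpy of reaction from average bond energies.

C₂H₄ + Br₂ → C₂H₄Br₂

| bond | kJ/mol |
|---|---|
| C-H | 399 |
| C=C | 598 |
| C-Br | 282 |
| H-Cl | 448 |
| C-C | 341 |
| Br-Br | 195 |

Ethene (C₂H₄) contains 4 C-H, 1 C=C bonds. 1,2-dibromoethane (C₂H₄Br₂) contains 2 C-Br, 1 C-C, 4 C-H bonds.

ΔH ≈ −112 kJ

Bonds broken (reactants):
  Br-Br: 1 × 195 = 195
  C-H: 4 × 399 = 1596
  C=C: 1 × 598 = 598
  Σ(broken) = 2389 kJ
Bonds formed (products):
  C-Br: 2 × 282 = 564
  C-C: 1 × 341 = 341
  C-H: 4 × 399 = 1596
  Σ(formed) = 2501 kJ
ΔH = Σ(broken) − Σ(formed) = 2389 − 2501 = −112 kJ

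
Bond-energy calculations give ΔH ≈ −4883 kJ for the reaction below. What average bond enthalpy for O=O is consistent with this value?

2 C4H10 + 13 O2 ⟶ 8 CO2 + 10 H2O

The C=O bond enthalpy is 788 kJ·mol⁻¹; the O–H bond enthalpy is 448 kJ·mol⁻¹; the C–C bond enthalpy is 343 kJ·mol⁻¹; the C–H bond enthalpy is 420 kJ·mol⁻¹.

Let D be the O=O bond energy.
Σ(broken) = 6×343 + 20×420 + 13×D = 10458 + 13D
Σ(formed) = 16×788 + 20×448 = 21568
ΔH = Σ(broken) − Σ(formed) = (10458 + 13D) − (21568) = −11110 + 13D
Setting this equal to −4883 kJ gives 13D = 6227, so D = 479 kJ/mol.

D(O=O) ≈ 479 kJ/mol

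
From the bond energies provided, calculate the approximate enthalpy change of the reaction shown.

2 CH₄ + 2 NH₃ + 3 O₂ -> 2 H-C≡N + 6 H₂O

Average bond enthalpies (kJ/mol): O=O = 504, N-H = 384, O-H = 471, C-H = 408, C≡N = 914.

ΔH ≈ −1216 kJ

Bonds broken (reactants):
  C-H: 8 × 408 = 3264
  N-H: 6 × 384 = 2304
  O=O: 3 × 504 = 1512
  Σ(broken) = 7080 kJ
Bonds formed (products):
  C≡N: 2 × 914 = 1828
  C-H: 2 × 408 = 816
  O-H: 12 × 471 = 5652
  Σ(formed) = 8296 kJ
ΔH = Σ(broken) − Σ(formed) = 7080 − 8296 = −1216 kJ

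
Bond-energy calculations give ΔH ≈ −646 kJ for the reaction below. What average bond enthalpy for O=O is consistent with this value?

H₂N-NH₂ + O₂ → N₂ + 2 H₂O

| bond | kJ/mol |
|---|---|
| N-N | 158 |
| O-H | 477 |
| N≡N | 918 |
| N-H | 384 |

Let D be the O=O bond energy.
Σ(broken) = 4×384 + 1×158 + 1×D = 1694 + D
Σ(formed) = 1×918 + 4×477 = 2826
ΔH = Σ(broken) − Σ(formed) = (1694 + D) − (2826) = −1132 + D
Setting this equal to −646 kJ gives D = 486 kJ/mol.

D(O=O) ≈ 486 kJ/mol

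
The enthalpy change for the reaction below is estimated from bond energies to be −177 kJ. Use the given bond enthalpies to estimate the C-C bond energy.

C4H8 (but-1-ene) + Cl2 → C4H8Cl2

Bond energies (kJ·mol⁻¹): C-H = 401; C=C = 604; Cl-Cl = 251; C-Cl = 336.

D(C-C) ≈ 360 kJ/mol

Let D be the C-C bond energy.
Σ(broken) = 2×D + 8×401 + 1×604 + 1×251 = 4063 + 2D
Σ(formed) = 3×D + 2×336 + 8×401 = 3880 + 3D
ΔH = Σ(broken) − Σ(formed) = (4063 + 2D) − (3880 + 3D) = +183 − D
Setting this equal to −177 kJ gives D = 360 kJ/mol.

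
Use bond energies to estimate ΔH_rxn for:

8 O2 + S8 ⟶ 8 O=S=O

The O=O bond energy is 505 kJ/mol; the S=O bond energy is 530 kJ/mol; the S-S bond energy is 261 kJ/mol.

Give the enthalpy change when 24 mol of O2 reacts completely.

Bonds broken (reactants):
  O=O: 8 × 505 = 4040
  S-S: 8 × 261 = 2088
  Σ(broken) = 6128 kJ
Bonds formed (products):
  S=O: 16 × 530 = 8480
  Σ(formed) = 8480 kJ
ΔH = Σ(broken) − Σ(formed) = 6128 − 8480 = −2352 kJ
For 3× the reaction as written: 3 × (−2352) = −7056 kJ

ΔH = −7056 kJ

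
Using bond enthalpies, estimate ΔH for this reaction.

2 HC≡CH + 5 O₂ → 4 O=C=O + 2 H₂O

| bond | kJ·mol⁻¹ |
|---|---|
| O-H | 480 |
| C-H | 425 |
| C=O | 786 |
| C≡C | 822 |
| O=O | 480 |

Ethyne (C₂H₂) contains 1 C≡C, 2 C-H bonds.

ΔH ≈ −2464 kJ

Bonds broken (reactants):
  C≡C: 2 × 822 = 1644
  C-H: 4 × 425 = 1700
  O=O: 5 × 480 = 2400
  Σ(broken) = 5744 kJ
Bonds formed (products):
  C=O: 8 × 786 = 6288
  O-H: 4 × 480 = 1920
  Σ(formed) = 8208 kJ
ΔH = Σ(broken) − Σ(formed) = 5744 − 8208 = −2464 kJ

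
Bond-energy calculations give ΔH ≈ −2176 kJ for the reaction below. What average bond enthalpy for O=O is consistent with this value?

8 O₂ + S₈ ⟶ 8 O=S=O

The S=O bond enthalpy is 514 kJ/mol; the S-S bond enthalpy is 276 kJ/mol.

D(O=O) ≈ 480 kJ/mol

Let D be the O=O bond energy.
Σ(broken) = 8×D + 8×276 = 2208 + 8D
Σ(formed) = 16×514 = 8224
ΔH = Σ(broken) − Σ(formed) = (2208 + 8D) − (8224) = −6016 + 8D
Setting this equal to −2176 kJ gives 8D = 3840, so D = 480 kJ/mol.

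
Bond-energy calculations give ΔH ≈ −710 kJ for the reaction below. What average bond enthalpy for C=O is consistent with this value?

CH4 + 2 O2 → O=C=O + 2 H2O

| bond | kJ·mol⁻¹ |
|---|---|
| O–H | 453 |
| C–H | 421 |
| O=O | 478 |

D(C=O) ≈ 769 kJ/mol

Let D be the C=O bond energy.
Σ(broken) = 4×421 + 2×478 = 2640
Σ(formed) = 2×D + 4×453 = 1812 + 2D
ΔH = Σ(broken) − Σ(formed) = (2640) − (1812 + 2D) = +828 − 2D
Setting this equal to −710 kJ gives 2D = 1538, so D = 769 kJ/mol.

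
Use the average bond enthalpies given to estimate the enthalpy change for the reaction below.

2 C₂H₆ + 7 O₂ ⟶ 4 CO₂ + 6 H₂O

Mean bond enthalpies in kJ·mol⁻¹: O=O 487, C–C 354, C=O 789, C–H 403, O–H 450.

Bonds broken (reactants):
  C–C: 2 × 354 = 708
  C–H: 12 × 403 = 4836
  O=O: 7 × 487 = 3409
  Σ(broken) = 8953 kJ
Bonds formed (products):
  C=O: 8 × 789 = 6312
  O–H: 12 × 450 = 5400
  Σ(formed) = 11712 kJ
ΔH = Σ(broken) − Σ(formed) = 8953 − 11712 = −2759 kJ

ΔH ≈ −2759 kJ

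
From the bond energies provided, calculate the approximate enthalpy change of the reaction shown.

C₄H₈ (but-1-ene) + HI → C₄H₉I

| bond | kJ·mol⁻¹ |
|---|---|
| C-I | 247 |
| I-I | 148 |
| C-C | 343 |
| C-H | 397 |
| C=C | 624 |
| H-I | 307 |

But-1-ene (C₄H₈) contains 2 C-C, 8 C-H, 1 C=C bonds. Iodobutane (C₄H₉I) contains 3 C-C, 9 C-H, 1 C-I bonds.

ΔH ≈ −56 kJ

Bonds broken (reactants):
  C-C: 2 × 343 = 686
  C-H: 8 × 397 = 3176
  C=C: 1 × 624 = 624
  H-I: 1 × 307 = 307
  Σ(broken) = 4793 kJ
Bonds formed (products):
  C-C: 3 × 343 = 1029
  C-H: 9 × 397 = 3573
  C-I: 1 × 247 = 247
  Σ(formed) = 4849 kJ
ΔH = Σ(broken) − Σ(formed) = 4793 − 4849 = −56 kJ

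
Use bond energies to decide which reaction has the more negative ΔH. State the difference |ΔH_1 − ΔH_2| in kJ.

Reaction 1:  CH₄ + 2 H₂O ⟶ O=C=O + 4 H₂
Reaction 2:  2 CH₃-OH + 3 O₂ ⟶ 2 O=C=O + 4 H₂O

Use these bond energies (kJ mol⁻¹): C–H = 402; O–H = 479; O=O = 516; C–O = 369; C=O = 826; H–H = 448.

Reaction 2, by 1560 kJ

Reaction 1:
  Bonds broken (reactants):
    C–H: 4 × 402 = 1608
    O–H: 4 × 479 = 1916
    Σ(broken) = 3524 kJ
  Bonds formed (products):
    C=O: 2 × 826 = 1652
    H–H: 4 × 448 = 1792
    Σ(formed) = 3444 kJ
  ΔH_1 = 3524 − 3444 = +80 kJ
Reaction 2:
  Bonds broken (reactants):
    C–H: 6 × 402 = 2412
    C–O: 2 × 369 = 738
    O–H: 2 × 479 = 958
    O=O: 3 × 516 = 1548
    Σ(broken) = 5656 kJ
  Bonds formed (products):
    C=O: 4 × 826 = 3304
    O–H: 8 × 479 = 3832
    Σ(formed) = 7136 kJ
  ΔH_2 = 5656 − 7136 = −1480 kJ
ΔH_1 − ΔH_2 = +1560 kJ, so reaction 2 has the more negative ΔH; |ΔH_1 − ΔH_2| = 1560 kJ.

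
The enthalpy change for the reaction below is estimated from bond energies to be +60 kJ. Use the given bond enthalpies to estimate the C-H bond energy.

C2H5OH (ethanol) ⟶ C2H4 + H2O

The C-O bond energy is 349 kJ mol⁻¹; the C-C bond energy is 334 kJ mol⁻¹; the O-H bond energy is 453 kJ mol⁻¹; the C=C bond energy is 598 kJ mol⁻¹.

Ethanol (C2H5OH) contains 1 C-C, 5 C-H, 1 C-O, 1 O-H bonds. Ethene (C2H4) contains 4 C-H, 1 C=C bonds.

Let D be the C-H bond energy.
Σ(broken) = 1×334 + 5×D + 1×349 + 1×453 = 1136 + 5D
Σ(formed) = 4×D + 1×598 + 2×453 = 1504 + 4D
ΔH = Σ(broken) − Σ(formed) = (1136 + 5D) − (1504 + 4D) = −368 + D
Setting this equal to +60 kJ gives D = 428 kJ/mol.

D(C-H) ≈ 428 kJ/mol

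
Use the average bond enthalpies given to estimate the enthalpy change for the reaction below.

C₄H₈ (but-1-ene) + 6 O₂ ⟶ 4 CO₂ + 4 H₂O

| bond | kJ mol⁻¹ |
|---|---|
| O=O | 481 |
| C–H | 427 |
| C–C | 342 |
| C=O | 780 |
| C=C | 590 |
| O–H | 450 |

Bonds broken (reactants):
  C–C: 2 × 342 = 684
  C–H: 8 × 427 = 3416
  C=C: 1 × 590 = 590
  O=O: 6 × 481 = 2886
  Σ(broken) = 7576 kJ
Bonds formed (products):
  C=O: 8 × 780 = 6240
  O–H: 8 × 450 = 3600
  Σ(formed) = 9840 kJ
ΔH = Σ(broken) − Σ(formed) = 7576 − 9840 = −2264 kJ

ΔH ≈ −2264 kJ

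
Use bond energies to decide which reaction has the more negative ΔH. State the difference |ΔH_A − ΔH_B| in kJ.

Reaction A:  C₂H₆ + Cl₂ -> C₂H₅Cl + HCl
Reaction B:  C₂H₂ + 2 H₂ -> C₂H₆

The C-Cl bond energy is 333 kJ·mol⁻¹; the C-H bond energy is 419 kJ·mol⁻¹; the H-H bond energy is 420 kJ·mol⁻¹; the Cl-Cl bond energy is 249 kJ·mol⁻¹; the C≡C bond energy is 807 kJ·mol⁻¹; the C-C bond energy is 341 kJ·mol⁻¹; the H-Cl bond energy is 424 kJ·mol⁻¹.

Reaction B, by 281 kJ

Reaction A:
  Bonds broken (reactants):
    C-C: 1 × 341 = 341
    C-H: 6 × 419 = 2514
    Cl-Cl: 1 × 249 = 249
    Σ(broken) = 3104 kJ
  Bonds formed (products):
    C-C: 1 × 341 = 341
    C-Cl: 1 × 333 = 333
    C-H: 5 × 419 = 2095
    H-Cl: 1 × 424 = 424
    Σ(formed) = 3193 kJ
  ΔH_A = 3104 − 3193 = −89 kJ
Reaction B:
  Bonds broken (reactants):
    C≡C: 1 × 807 = 807
    C-H: 2 × 419 = 838
    H-H: 2 × 420 = 840
    Σ(broken) = 2485 kJ
  Bonds formed (products):
    C-C: 1 × 341 = 341
    C-H: 6 × 419 = 2514
    Σ(formed) = 2855 kJ
  ΔH_B = 2485 − 2855 = −370 kJ
ΔH_A − ΔH_B = +281 kJ, so reaction B has the more negative ΔH; |ΔH_A − ΔH_B| = 281 kJ.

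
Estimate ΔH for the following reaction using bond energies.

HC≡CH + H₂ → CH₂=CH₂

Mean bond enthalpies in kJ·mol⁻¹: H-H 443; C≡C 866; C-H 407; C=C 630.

Bonds broken (reactants):
  C≡C: 1 × 866 = 866
  C-H: 2 × 407 = 814
  H-H: 1 × 443 = 443
  Σ(broken) = 2123 kJ
Bonds formed (products):
  C-H: 4 × 407 = 1628
  C=C: 1 × 630 = 630
  Σ(formed) = 2258 kJ
ΔH = Σ(broken) − Σ(formed) = 2123 − 2258 = −135 kJ

ΔH ≈ −135 kJ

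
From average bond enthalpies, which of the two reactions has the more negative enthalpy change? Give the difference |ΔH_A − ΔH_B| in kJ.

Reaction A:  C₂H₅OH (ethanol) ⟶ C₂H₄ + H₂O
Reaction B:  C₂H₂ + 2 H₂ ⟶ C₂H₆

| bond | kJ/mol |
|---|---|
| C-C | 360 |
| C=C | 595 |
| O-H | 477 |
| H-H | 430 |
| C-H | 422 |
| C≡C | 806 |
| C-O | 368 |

Reaction B, by 460 kJ

Reaction A:
  Bonds broken (reactants):
    C-C: 1 × 360 = 360
    C-H: 5 × 422 = 2110
    C-O: 1 × 368 = 368
    O-H: 1 × 477 = 477
    Σ(broken) = 3315 kJ
  Bonds formed (products):
    C-H: 4 × 422 = 1688
    C=C: 1 × 595 = 595
    O-H: 2 × 477 = 954
    Σ(formed) = 3237 kJ
  ΔH_A = 3315 − 3237 = +78 kJ
Reaction B:
  Bonds broken (reactants):
    C≡C: 1 × 806 = 806
    C-H: 2 × 422 = 844
    H-H: 2 × 430 = 860
    Σ(broken) = 2510 kJ
  Bonds formed (products):
    C-C: 1 × 360 = 360
    C-H: 6 × 422 = 2532
    Σ(formed) = 2892 kJ
  ΔH_B = 2510 − 2892 = −382 kJ
ΔH_A − ΔH_B = +460 kJ, so reaction B has the more negative ΔH; |ΔH_A − ΔH_B| = 460 kJ.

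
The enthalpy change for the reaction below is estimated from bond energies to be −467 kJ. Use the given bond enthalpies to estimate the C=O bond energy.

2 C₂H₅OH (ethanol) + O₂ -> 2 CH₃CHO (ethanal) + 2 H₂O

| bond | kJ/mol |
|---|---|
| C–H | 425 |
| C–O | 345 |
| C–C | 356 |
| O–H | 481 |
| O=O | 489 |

Let D be the C=O bond energy.
Σ(broken) = 2×356 + 10×425 + 2×345 + 2×481 + 1×489 = 7103
Σ(formed) = 2×356 + 8×425 + 2×D + 4×481 = 6036 + 2D
ΔH = Σ(broken) − Σ(formed) = (7103) − (6036 + 2D) = +1067 − 2D
Setting this equal to −467 kJ gives 2D = 1534, so D = 767 kJ/mol.

D(C=O) ≈ 767 kJ/mol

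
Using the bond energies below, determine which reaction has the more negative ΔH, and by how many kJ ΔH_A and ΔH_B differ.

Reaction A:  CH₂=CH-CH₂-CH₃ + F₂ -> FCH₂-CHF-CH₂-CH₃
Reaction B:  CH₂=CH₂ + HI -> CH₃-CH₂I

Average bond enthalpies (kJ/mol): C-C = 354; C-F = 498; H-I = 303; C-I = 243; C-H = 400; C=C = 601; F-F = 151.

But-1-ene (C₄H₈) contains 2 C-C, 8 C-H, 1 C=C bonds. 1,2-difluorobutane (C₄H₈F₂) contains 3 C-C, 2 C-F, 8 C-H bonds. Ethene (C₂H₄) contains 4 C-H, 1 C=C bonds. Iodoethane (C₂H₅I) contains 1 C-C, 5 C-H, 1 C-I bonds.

Reaction A:
  Bonds broken (reactants):
    C-C: 2 × 354 = 708
    C-H: 8 × 400 = 3200
    C=C: 1 × 601 = 601
    F-F: 1 × 151 = 151
    Σ(broken) = 4660 kJ
  Bonds formed (products):
    C-C: 3 × 354 = 1062
    C-F: 2 × 498 = 996
    C-H: 8 × 400 = 3200
    Σ(formed) = 5258 kJ
  ΔH_A = 4660 − 5258 = −598 kJ
Reaction B:
  Bonds broken (reactants):
    C-H: 4 × 400 = 1600
    C=C: 1 × 601 = 601
    H-I: 1 × 303 = 303
    Σ(broken) = 2504 kJ
  Bonds formed (products):
    C-C: 1 × 354 = 354
    C-H: 5 × 400 = 2000
    C-I: 1 × 243 = 243
    Σ(formed) = 2597 kJ
  ΔH_B = 2504 − 2597 = −93 kJ
ΔH_A − ΔH_B = −505 kJ, so reaction A has the more negative ΔH; |ΔH_A − ΔH_B| = 505 kJ.

Reaction A, by 505 kJ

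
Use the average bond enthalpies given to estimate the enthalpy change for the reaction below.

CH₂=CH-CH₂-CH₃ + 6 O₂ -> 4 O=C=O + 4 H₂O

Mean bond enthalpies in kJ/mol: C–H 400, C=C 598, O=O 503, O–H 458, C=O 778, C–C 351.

ΔH ≈ −2370 kJ

Bonds broken (reactants):
  C–C: 2 × 351 = 702
  C–H: 8 × 400 = 3200
  C=C: 1 × 598 = 598
  O=O: 6 × 503 = 3018
  Σ(broken) = 7518 kJ
Bonds formed (products):
  C=O: 8 × 778 = 6224
  O–H: 8 × 458 = 3664
  Σ(formed) = 9888 kJ
ΔH = Σ(broken) − Σ(formed) = 7518 − 9888 = −2370 kJ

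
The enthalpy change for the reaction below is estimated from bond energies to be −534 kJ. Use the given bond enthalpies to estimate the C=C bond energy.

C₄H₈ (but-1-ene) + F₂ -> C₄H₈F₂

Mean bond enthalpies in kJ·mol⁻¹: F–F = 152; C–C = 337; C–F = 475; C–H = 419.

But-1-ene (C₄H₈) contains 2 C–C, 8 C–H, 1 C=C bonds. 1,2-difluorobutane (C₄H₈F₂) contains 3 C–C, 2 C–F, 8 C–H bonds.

D(C=C) ≈ 601 kJ/mol

Let D be the C=C bond energy.
Σ(broken) = 2×337 + 8×419 + 1×D + 1×152 = 4178 + D
Σ(formed) = 3×337 + 2×475 + 8×419 = 5313
ΔH = Σ(broken) − Σ(formed) = (4178 + D) − (5313) = −1135 + D
Setting this equal to −534 kJ gives D = 601 kJ/mol.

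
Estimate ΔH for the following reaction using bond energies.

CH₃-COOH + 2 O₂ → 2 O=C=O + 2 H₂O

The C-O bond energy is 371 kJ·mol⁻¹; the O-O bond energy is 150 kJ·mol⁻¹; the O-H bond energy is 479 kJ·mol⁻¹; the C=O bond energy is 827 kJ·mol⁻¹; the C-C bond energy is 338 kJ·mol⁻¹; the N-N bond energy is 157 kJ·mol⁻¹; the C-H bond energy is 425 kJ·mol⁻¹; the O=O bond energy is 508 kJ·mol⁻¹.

ΔH ≈ −918 kJ

Bonds broken (reactants):
  C-C: 1 × 338 = 338
  C-H: 3 × 425 = 1275
  C-O: 1 × 371 = 371
  C=O: 1 × 827 = 827
  O-H: 1 × 479 = 479
  O=O: 2 × 508 = 1016
  Σ(broken) = 4306 kJ
Bonds formed (products):
  C=O: 4 × 827 = 3308
  O-H: 4 × 479 = 1916
  Σ(formed) = 5224 kJ
ΔH = Σ(broken) − Σ(formed) = 4306 − 5224 = −918 kJ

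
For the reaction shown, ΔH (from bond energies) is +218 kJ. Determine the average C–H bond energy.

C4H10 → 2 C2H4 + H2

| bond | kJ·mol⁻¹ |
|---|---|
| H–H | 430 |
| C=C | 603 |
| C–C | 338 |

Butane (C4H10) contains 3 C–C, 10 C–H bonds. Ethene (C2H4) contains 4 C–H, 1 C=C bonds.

Let D be the C–H bond energy.
Σ(broken) = 3×338 + 10×D = 1014 + 10D
Σ(formed) = 8×D + 2×603 + 1×430 = 1636 + 8D
ΔH = Σ(broken) − Σ(formed) = (1014 + 10D) − (1636 + 8D) = −622 + 2D
Setting this equal to +218 kJ gives 2D = 840, so D = 420 kJ/mol.

D(C–H) ≈ 420 kJ/mol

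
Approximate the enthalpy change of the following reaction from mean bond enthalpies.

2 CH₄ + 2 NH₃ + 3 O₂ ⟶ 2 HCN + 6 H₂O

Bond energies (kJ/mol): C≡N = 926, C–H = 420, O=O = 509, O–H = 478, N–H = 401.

Bonds broken (reactants):
  C–H: 8 × 420 = 3360
  N–H: 6 × 401 = 2406
  O=O: 3 × 509 = 1527
  Σ(broken) = 7293 kJ
Bonds formed (products):
  C≡N: 2 × 926 = 1852
  C–H: 2 × 420 = 840
  O–H: 12 × 478 = 5736
  Σ(formed) = 8428 kJ
ΔH = Σ(broken) − Σ(formed) = 7293 − 8428 = −1135 kJ

ΔH ≈ −1135 kJ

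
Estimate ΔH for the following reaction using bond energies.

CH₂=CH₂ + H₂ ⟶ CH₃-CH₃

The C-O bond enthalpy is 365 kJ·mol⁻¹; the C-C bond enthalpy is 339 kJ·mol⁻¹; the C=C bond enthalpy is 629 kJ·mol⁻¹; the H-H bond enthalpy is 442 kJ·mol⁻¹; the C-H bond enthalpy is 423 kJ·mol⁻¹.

Bonds broken (reactants):
  C-H: 4 × 423 = 1692
  C=C: 1 × 629 = 629
  H-H: 1 × 442 = 442
  Σ(broken) = 2763 kJ
Bonds formed (products):
  C-C: 1 × 339 = 339
  C-H: 6 × 423 = 2538
  Σ(formed) = 2877 kJ
ΔH = Σ(broken) − Σ(formed) = 2763 − 2877 = −114 kJ

ΔH ≈ −114 kJ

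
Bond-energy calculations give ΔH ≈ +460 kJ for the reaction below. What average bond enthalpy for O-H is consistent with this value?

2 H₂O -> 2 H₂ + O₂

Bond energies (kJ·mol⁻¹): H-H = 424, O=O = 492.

D(O-H) ≈ 450 kJ/mol

Let D be the O-H bond energy.
Σ(broken) = 4×D = 4D
Σ(formed) = 2×424 + 1×492 = 1340
ΔH = Σ(broken) − Σ(formed) = (4D) − (1340) = −1340 + 4D
Setting this equal to +460 kJ gives 4D = 1800, so D = 450 kJ/mol.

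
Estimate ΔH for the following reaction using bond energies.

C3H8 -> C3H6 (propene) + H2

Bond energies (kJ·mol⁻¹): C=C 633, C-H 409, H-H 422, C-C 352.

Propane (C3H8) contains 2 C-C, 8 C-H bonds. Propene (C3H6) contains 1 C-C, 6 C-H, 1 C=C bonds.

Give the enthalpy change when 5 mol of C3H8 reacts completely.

ΔH = +575 kJ

Bonds broken (reactants):
  C-C: 2 × 352 = 704
  C-H: 8 × 409 = 3272
  Σ(broken) = 3976 kJ
Bonds formed (products):
  C-C: 1 × 352 = 352
  C-H: 6 × 409 = 2454
  C=C: 1 × 633 = 633
  H-H: 1 × 422 = 422
  Σ(formed) = 3861 kJ
ΔH = Σ(broken) − Σ(formed) = 3976 − 3861 = +115 kJ
For 5× the reaction as written: 5 × (+115) = +575 kJ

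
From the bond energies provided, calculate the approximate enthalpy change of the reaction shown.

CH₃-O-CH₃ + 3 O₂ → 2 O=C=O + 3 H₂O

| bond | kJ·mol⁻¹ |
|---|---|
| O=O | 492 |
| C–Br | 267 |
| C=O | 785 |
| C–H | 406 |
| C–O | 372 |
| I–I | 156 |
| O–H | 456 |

ΔH ≈ −1220 kJ

Bonds broken (reactants):
  C–H: 6 × 406 = 2436
  C–O: 2 × 372 = 744
  O=O: 3 × 492 = 1476
  Σ(broken) = 4656 kJ
Bonds formed (products):
  C=O: 4 × 785 = 3140
  O–H: 6 × 456 = 2736
  Σ(formed) = 5876 kJ
ΔH = Σ(broken) − Σ(formed) = 4656 − 5876 = −1220 kJ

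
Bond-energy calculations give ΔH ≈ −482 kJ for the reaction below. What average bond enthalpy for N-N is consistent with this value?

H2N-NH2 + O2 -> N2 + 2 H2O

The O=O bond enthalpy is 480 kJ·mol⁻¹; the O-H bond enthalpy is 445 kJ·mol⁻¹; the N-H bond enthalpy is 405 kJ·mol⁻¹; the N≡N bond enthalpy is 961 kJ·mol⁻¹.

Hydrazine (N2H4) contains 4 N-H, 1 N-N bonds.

Let D be the N-N bond energy.
Σ(broken) = 4×405 + 1×D + 1×480 = 2100 + D
Σ(formed) = 1×961 + 4×445 = 2741
ΔH = Σ(broken) − Σ(formed) = (2100 + D) − (2741) = −641 + D
Setting this equal to −482 kJ gives D = 159 kJ/mol.

D(N-N) ≈ 159 kJ/mol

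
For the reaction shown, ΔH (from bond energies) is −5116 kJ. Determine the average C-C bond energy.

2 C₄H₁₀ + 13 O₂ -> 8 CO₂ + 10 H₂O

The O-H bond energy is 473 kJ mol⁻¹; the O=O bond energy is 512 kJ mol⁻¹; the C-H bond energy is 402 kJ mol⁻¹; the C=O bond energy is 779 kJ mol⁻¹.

D(C-C) ≈ 352 kJ/mol

Let D be the C-C bond energy.
Σ(broken) = 6×D + 20×402 + 13×512 = 14696 + 6D
Σ(formed) = 16×779 + 20×473 = 21924
ΔH = Σ(broken) − Σ(formed) = (14696 + 6D) − (21924) = −7228 + 6D
Setting this equal to −5116 kJ gives 6D = 2112, so D = 352 kJ/mol.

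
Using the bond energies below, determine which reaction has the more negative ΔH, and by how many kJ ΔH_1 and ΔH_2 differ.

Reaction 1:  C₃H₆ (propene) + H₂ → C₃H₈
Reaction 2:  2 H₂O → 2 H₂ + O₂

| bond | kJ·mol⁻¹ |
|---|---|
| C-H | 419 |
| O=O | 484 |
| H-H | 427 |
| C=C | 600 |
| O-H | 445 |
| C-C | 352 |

Reaction 1, by 605 kJ

Reaction 1:
  Bonds broken (reactants):
    C-C: 1 × 352 = 352
    C-H: 6 × 419 = 2514
    C=C: 1 × 600 = 600
    H-H: 1 × 427 = 427
    Σ(broken) = 3893 kJ
  Bonds formed (products):
    C-C: 2 × 352 = 704
    C-H: 8 × 419 = 3352
    Σ(formed) = 4056 kJ
  ΔH_1 = 3893 − 4056 = −163 kJ
Reaction 2:
  Bonds broken (reactants):
    O-H: 4 × 445 = 1780
    Σ(broken) = 1780 kJ
  Bonds formed (products):
    H-H: 2 × 427 = 854
    O=O: 1 × 484 = 484
    Σ(formed) = 1338 kJ
  ΔH_2 = 1780 − 1338 = +442 kJ
ΔH_1 − ΔH_2 = −605 kJ, so reaction 1 has the more negative ΔH; |ΔH_1 − ΔH_2| = 605 kJ.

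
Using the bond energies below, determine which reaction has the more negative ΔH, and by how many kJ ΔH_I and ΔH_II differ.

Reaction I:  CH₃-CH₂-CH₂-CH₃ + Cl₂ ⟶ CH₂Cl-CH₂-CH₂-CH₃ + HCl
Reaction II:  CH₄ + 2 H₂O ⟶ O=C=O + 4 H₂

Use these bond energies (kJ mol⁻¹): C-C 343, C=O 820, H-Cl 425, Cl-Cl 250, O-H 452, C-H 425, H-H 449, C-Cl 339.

Reaction I:
  Bonds broken (reactants):
    C-C: 3 × 343 = 1029
    C-H: 10 × 425 = 4250
    Cl-Cl: 1 × 250 = 250
    Σ(broken) = 5529 kJ
  Bonds formed (products):
    C-C: 3 × 343 = 1029
    C-Cl: 1 × 339 = 339
    C-H: 9 × 425 = 3825
    H-Cl: 1 × 425 = 425
    Σ(formed) = 5618 kJ
  ΔH_I = 5529 − 5618 = −89 kJ
Reaction II:
  Bonds broken (reactants):
    C-H: 4 × 425 = 1700
    O-H: 4 × 452 = 1808
    Σ(broken) = 3508 kJ
  Bonds formed (products):
    C=O: 2 × 820 = 1640
    H-H: 4 × 449 = 1796
    Σ(formed) = 3436 kJ
  ΔH_II = 3508 − 3436 = +72 kJ
ΔH_I − ΔH_II = −161 kJ, so reaction I has the more negative ΔH; |ΔH_I − ΔH_II| = 161 kJ.

Reaction I, by 161 kJ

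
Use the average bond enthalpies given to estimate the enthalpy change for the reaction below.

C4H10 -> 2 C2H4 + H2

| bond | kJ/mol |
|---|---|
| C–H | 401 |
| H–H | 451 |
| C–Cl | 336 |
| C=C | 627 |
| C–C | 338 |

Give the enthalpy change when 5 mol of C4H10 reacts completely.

ΔH = +555 kJ

Bonds broken (reactants):
  C–C: 3 × 338 = 1014
  C–H: 10 × 401 = 4010
  Σ(broken) = 5024 kJ
Bonds formed (products):
  C–H: 8 × 401 = 3208
  C=C: 2 × 627 = 1254
  H–H: 1 × 451 = 451
  Σ(formed) = 4913 kJ
ΔH = Σ(broken) − Σ(formed) = 5024 − 4913 = +111 kJ
For 5× the reaction as written: 5 × (+111) = +555 kJ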